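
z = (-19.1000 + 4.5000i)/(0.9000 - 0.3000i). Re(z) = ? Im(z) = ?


Multiply by conjugate: (-19.1000 + 4.5000i)(0.9000 + 0.3000i) / (0.9^2 + (-0.3)^2)
Numerator real = -19.1*0.9 + 4.5*(-0.3) = -18.54
Numerator imag = 4.5*0.9 - (-19.1)*(-0.3) = -1.68
Denominator = 0.9
Re(z) = -18.54/0.9 = -20.6000
Im(z) = -1.68/0.9 = -1.8667

Re(z) = -20.6000, Im(z) = -1.8667


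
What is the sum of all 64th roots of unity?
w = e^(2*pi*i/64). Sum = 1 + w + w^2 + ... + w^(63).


The sum of all 64th roots of unity is 0.
Geometric series: (1 - w^64)/(1 - w) = (1-1)/(1-w) = 0 since w^64 = 1, w ≠ 1.
Alternatively: coefficient of z^63 in z^64 - 1 is 0.

0


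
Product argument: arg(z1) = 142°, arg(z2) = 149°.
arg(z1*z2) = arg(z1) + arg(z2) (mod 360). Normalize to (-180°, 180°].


arg(z1*z2) = 142° + 149° = 291°
Normalized to (-180°, 180°]: -69°

-69°


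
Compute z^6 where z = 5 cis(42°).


r^6 = 5^6 = 15625
n*theta = 6*42° = 252° = 252° (mod 360)
a = 15625*cos(252°) = -4828.3905
b = 15625*sin(252°) = -14860.2581

15625 cis(252°) = -4828.3905 - 14860.2581i


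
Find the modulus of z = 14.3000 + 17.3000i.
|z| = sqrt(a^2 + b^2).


|z| = sqrt(14.3^2 + 17.3^2) = sqrt(204.49 + 299.29) = sqrt(503.78) = 22.4450

|z| = 22.4450


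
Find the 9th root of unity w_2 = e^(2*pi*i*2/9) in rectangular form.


Angle = 360*2/9 = 80°
a = cos(80°) = 0.1736
b = sin(80°) = 0.9848

0.1736 + 0.9848i


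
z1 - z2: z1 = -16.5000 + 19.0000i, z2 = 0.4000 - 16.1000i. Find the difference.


Real: -16.5 - 0.4 = -16.9
Imag: 19 + 16.1 = 35.1

-16.9000 + 35.1000i


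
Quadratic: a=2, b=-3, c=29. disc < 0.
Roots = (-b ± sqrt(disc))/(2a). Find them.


disc = (-3)^2 - 4*2*29 = 9 - 232 = -223
sqrt(|disc|) = sqrt(223) = 14.9332
Real part = 3/(2*2) = 0.7500
Imag part = 14.9332/(2*2) = 3.7333

0.7500 ± 3.7333i


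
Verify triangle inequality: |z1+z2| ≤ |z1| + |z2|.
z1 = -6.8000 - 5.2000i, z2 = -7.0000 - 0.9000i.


|z1| = sqrt((-6.8)^2 + (-5.2)^2) = sqrt(73.28) = 8.5604
|z2| = sqrt((-7)^2 + (-0.9)^2) = sqrt(49.81) = 7.0576
z1+z2 = -13.8000 - 6.1000i
|z1+z2| = sqrt(227.65) = 15.0881
|z1|+|z2| = 8.5604 + 7.0576 = 15.6180

|z1+z2| = 15.0881 ≤ |z1|+|z2| = 15.6180 (verified)


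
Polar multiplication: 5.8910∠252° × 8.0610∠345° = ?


r = 5.8910 * 8.0610 = 47.4874
theta = 252° + 345° = 597° = 237° (mod 360)

47.4874 cis(237°)


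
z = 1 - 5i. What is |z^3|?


|z| = sqrt(1+25) = sqrt(26) = 5.0990
|z^3| = |z|^3 = (sqrt(26))^3 = 26*sqrt(26)

|z^3| = 26*sqrt(26) ≈ 132.5745


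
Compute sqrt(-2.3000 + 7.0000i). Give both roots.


|z| = sqrt(5.29+49) = 7.3682
sqrt((|z|+a)/2) = sqrt((7.3682+(-2.3))/2) = sqrt(2.5341) = 1.5919
sqrt((|z|-a)/2) = sqrt((7.3682-(-2.3))/2) = sqrt(4.8341) = 2.1987

±(1.5919 + 2.1987i) i.e. 1.5919 + 2.1987i and -1.5919 - 2.1987i


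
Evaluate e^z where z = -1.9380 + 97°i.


e^-1.9380 = 0.1440
cos(97°) = -0.12187
sin(97°) = 0.9925
Real = 0.1440*(-0.12187) = -0.0175
Imag = 0.1440*0.9925 = 0.1429

-0.0175 + 0.1429i


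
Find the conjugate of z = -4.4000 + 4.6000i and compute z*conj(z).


z_bar = -4.4000 - 4.6000i
z*z_bar = (-4.4)^2 + 4.6^2 = 19.36 + 21.16 = 40.52

z_bar = -4.4000 - 4.6000i, z*z_bar = 40.52


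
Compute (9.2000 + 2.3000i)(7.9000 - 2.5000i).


Real = 9.2*7.9 - 2.3*(-2.5) = 72.68 - (-5.75) = 78.43
Imag = 9.2*(-2.5) + 7.9*2.3 = -23 + 18.17 = -4.83

78.4300 - 4.8300i


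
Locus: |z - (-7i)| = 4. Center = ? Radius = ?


|z - z0| = r is a circle with center z0 and radius r.
Center = (0, -7), radius = 4

Circle with center (0, -7) and radius 4


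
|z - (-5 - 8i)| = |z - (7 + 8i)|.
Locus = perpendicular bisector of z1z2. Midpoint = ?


Equal distances means the locus is the perpendicular bisector of z1 and z2.
Midpoint = ((-5+7)/2, (-8+8)/2) = (1.0000, 0)

Perpendicular bisector through (1.0000, 0)


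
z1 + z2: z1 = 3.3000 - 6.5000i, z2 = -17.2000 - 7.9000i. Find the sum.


Real: 3.3 - 17.2 = -13.9
Imag: -6.5 - 7.9 = -14.4

-13.9000 - 14.4000i


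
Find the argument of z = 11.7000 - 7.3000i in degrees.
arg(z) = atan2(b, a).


Re = 11.7, Im = -7.3
arg = atan2(-7.3, 11.7) = -31.9613 degrees

arg(z) = -31.9613 degrees


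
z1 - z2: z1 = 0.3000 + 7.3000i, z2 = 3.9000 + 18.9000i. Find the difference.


Real: 0.3 - 3.9 = -3.6
Imag: 7.3 - 18.9 = -11.6

-3.6000 - 11.6000i


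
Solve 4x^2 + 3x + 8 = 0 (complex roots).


disc = 3^2 - 4*4*8 = 9 - 128 = -119
sqrt(|disc|) = sqrt(119) = 10.9087
Real part = -3/(2*4) = -0.3750
Imag part = 10.9087/(2*4) = 1.3636

-0.3750 ± 1.3636i


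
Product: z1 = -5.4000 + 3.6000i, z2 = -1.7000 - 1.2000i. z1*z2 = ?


Real = -5.4*(-1.7) - 3.6*(-1.2) = 9.18 - (-4.32) = 13.5
Imag = -5.4*(-1.2) - (1.7)*3.6 = 6.48 - (6.12) = 0.36

13.5000 + 0.3600i


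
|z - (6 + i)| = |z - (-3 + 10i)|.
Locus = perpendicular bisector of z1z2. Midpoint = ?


Equal distances means the locus is the perpendicular bisector of z1 and z2.
Midpoint = ((6+(-3))/2, (1+10)/2) = (1.5000, 5.5000)

Perpendicular bisector through (1.5000, 5.5000)


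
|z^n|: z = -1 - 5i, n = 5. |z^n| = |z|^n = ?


|z| = sqrt(1+25) = sqrt(26) = 5.0990
|z^5| = |z|^5 = (sqrt(26))^5 = 26^2 * sqrt(26) = 676*sqrt(26)

|z^5| = 676*sqrt(26) ≈ 3446.9372


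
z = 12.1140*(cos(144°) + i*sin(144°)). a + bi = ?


a = 12.1140*cos(144°) = 12.1140*(-0.809017) = -9.8004
b = 12.1140*sin(144°) = 12.1140*0.587785 = 7.1204

-9.8004 + 7.1204i


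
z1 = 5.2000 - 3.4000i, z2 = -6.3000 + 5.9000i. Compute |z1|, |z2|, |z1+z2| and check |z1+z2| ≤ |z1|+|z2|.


|z1| = sqrt(5.2^2 + (-3.4)^2) = sqrt(38.6) = 6.2129
|z2| = sqrt((-6.3)^2 + 5.9^2) = sqrt(74.5) = 8.6313
z1+z2 = -1.1000 + 2.5000i
|z1+z2| = sqrt(7.46) = 2.7313
|z1|+|z2| = 6.2129 + 8.6313 = 14.8442

|z1+z2| = 2.7313 ≤ |z1|+|z2| = 14.8442 (verified)


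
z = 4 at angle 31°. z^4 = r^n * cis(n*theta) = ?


r^4 = 4^4 = 256
n*theta = 4*31° = 124° = 124° (mod 360)
a = 256*cos(124°) = -143.1534
b = 256*sin(124°) = 212.2336

256 cis(124°) = -143.1534 + 212.2336i


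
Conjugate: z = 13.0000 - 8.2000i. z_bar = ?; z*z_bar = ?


z_bar = 13.0000 + 8.2000i
z*z_bar = 13^2 + (-8.2)^2 = 169 + 67.24 = 236.24

z_bar = 13.0000 + 8.2000i, z*z_bar = 236.24


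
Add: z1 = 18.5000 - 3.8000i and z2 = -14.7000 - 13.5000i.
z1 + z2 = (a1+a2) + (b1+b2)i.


Real: 18.5 - 14.7 = 3.8
Imag: -3.8 - 13.5 = -17.3

3.8000 - 17.3000i


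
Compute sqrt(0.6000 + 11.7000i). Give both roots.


|z| = sqrt(0.36+136.89) = 11.7154
sqrt((|z|+a)/2) = sqrt((11.7154+0.6)/2) = sqrt(6.1577) = 2.4815
sqrt((|z|-a)/2) = sqrt((11.7154-0.6)/2) = sqrt(5.5577) = 2.3575

±(2.4815 + 2.3575i) i.e. 2.4815 + 2.3575i and -2.4815 - 2.3575i


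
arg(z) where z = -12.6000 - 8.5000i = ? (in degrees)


Re = -12.6, Im = -8.5
arg = atan2(-8.5, -12.6) = -145.9963 degrees

arg(z) = -145.9963 degrees


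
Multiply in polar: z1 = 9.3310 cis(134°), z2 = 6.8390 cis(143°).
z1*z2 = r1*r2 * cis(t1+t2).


r = 9.3310 * 6.8390 = 63.8147
theta = 134° + 143° = 277° = 277° (mod 360)

63.8147 cis(277°)


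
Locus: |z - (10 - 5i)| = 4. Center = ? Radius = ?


|z - z0| = r is a circle with center z0 and radius r.
Center = (10, -5), radius = 4

Circle with center (10, -5) and radius 4


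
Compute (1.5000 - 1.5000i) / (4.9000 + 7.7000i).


Conjugate of z2 = 4.9000 - 7.7000i
Numerator: (1.5000 - 1.5000i)(4.9000 - 7.7000i) = -4.2000 - 18.9000i
Denominator: 4.9^2 + 7.7^2 = 83.3
Result = (-4.2000 - 18.9000i)/83.3

-0.0504 - 0.2269i


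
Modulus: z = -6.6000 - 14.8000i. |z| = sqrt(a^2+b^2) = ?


|z| = sqrt((-6.6)^2 + (-14.8)^2) = sqrt(43.56 + 219.04) = sqrt(262.6) = 16.2049

|z| = 16.2049


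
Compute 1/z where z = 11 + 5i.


|z|^2 = 121+25 = 146
1/z = (11 - 5i)/146

1/z = 0.0753 - 0.0342i


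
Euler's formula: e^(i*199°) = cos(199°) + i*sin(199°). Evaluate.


cos(199°) = -0.9455
sin(199°) = -0.3256

e^(i*199°) = -0.9455 - 0.3256i


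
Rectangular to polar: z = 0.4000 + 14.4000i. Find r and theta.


r = sqrt(0.16+207.36) = sqrt(207.52) = 14.4056
theta = atan2(14.4, 0.4) = 88.4089 degrees

r = 14.4056, theta = 88.4089 degrees


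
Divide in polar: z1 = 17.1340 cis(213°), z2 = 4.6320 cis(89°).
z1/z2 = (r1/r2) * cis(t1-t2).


r = 17.1340 / 4.6320 = 3.6991
theta = 213° - 89° = 124° = 124° (mod 360)

3.6991 cis(124°)


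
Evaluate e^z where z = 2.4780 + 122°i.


e^2.4780 = 11.9174
cos(122°) = -0.52992
sin(122°) = 0.848048
Real = 11.9174*(-0.52992) = -6.3153
Imag = 11.9174*0.848048 = 10.1065

-6.3153 + 10.1065i


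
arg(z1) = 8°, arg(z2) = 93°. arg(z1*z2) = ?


arg(z1*z2) = 8° + 93° = 101°
Normalized to (-180°, 180°]: 101°

101°


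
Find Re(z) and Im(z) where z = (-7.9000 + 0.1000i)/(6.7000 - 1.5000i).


Multiply by conjugate: (-7.9000 + 0.1000i)(6.7000 + 1.5000i) / (6.7^2 + (-1.5)^2)
Numerator real = -7.9*6.7 + 0.1*(-1.5) = -53.08
Numerator imag = 0.1*6.7 - (-7.9)*(-1.5) = -11.18
Denominator = 47.14
Re(z) = -53.08/47.14 = -1.1260
Im(z) = -11.18/47.14 = -0.2372

Re(z) = -1.1260, Im(z) = -0.2372


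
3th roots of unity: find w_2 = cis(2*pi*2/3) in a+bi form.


Angle = 360*2/3 = 240°
a = cos(240°) = -0.5000
b = sin(240°) = -0.8660

-0.5000 - 0.8660i


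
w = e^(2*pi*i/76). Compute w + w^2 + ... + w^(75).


With w = e^(2*pi*i/76), all 76 of the 76th roots of unity w^0 = 1, w, ..., w^(75) sum to 0: 1 + w + ... + w^(75) = (1 - w^76)/(1 - w) = 0 since w^76 = 1, w ≠ 1.
Removing the root 1: w + w^2 + ... + w^(75) = 0 - 1 = -1

Sum = -1


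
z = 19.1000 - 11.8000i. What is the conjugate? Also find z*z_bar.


z_bar = 19.1000 + 11.8000i
z*z_bar = 19.1^2 + (-11.8)^2 = 364.81 + 139.24 = 504.05

z_bar = 19.1000 + 11.8000i, z*z_bar = 504.05


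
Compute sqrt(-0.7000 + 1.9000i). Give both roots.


|z| = sqrt(0.49+3.61) = 2.0248
sqrt((|z|+a)/2) = sqrt((2.0248+(-0.7))/2) = sqrt(0.6624) = 0.8139
sqrt((|z|-a)/2) = sqrt((2.0248-(-0.7))/2) = sqrt(1.3624) = 1.1672

±(0.8139 + 1.1672i) i.e. 0.8139 + 1.1672i and -0.8139 - 1.1672i


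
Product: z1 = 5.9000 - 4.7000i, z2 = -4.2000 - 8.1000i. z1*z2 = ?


Real = 5.9*(-4.2) - (-4.7)*(-8.1) = -24.78 - 38.07 = -62.85
Imag = 5.9*(-8.1) - (4.2)*(-4.7) = -47.79 + 19.74 = -28.05

-62.8500 - 28.0500i


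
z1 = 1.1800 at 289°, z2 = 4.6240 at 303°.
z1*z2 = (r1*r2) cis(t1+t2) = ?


r = 1.1800 * 4.6240 = 5.4563
theta = 289° + 303° = 592° = 232° (mod 360)

5.4563 cis(232°)


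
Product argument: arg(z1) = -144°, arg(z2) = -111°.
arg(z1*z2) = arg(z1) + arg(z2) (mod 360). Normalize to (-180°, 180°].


arg(z1*z2) = -144° - 111° = -255°
Normalized to (-180°, 180°]: 105°

105°


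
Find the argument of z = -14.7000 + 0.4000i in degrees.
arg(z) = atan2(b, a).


Re = -14.7, Im = 0.4
arg = atan2(0.4, -14.7) = 178.4413 degrees

arg(z) = 178.4413 degrees


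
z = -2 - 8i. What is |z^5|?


|z| = sqrt(4+64) = sqrt(68) = 8.2462
|z^5| = |z|^5 = (sqrt(68))^5 = 68^2 * sqrt(68) = 4624*sqrt(68)

|z^5| = 4624*sqrt(68) ≈ 38130.4808


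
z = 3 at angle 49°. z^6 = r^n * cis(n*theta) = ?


r^6 = 3^6 = 729
n*theta = 6*49° = 294° = 294° (mod 360)
a = 729*cos(294°) = 296.5110
b = 729*sin(294°) = -665.9746

729 cis(294°) = 296.5110 - 665.9746i


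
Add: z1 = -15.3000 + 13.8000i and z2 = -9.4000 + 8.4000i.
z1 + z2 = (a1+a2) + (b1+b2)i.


Real: -15.3 - 9.4 = -24.7
Imag: 13.8 + 8.4 = 22.2

-24.7000 + 22.2000i


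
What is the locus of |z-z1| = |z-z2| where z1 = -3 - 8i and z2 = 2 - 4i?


Equal distances means the locus is the perpendicular bisector of z1 and z2.
Midpoint = ((-3+2)/2, (-8+(-4))/2) = (-0.5000, -6.0000)

Perpendicular bisector through (-0.5000, -6.0000)


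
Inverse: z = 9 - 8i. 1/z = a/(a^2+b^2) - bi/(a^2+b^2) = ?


|z|^2 = 81+64 = 145
1/z = (9 + 8i)/145

1/z = 0.0621 + 0.0552i


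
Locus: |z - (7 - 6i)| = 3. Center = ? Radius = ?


|z - z0| = r is a circle with center z0 and radius r.
Center = (7, -6), radius = 3

Circle with center (7, -6) and radius 3


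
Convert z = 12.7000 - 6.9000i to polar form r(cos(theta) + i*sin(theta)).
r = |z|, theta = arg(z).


r = sqrt(161.29+47.61) = sqrt(208.9) = 14.4534
theta = atan2(-6.9, 12.7) = -28.5155 degrees

r = 14.4534, theta = -28.5155 degrees


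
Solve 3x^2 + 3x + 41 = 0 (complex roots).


disc = 3^2 - 4*3*41 = 9 - 492 = -483
sqrt(|disc|) = sqrt(483) = 21.9773
Real part = -3/(2*3) = -0.5000
Imag part = 21.9773/(2*3) = 3.6629

-0.5000 ± 3.6629i


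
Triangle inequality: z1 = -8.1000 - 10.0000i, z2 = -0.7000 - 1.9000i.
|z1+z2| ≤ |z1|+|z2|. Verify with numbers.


|z1| = sqrt((-8.1)^2 + (-10)^2) = sqrt(165.61) = 12.8690
|z2| = sqrt((-0.7)^2 + (-1.9)^2) = sqrt(4.1) = 2.0248
z1+z2 = -8.8000 - 11.9000i
|z1+z2| = sqrt(219.05) = 14.8003
|z1|+|z2| = 12.8690 + 2.0248 = 14.8938

|z1+z2| = 14.8003 ≤ |z1|+|z2| = 14.8938 (verified)


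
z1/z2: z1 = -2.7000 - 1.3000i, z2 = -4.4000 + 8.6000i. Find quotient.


Conjugate of z2 = -4.4000 - 8.6000i
Numerator: (-2.7000 - 1.3000i)(-4.4000 - 8.6000i) = 0.7000 + 28.9400i
Denominator: (-4.4)^2 + 8.6^2 = 93.32
Result = (0.7000 + 28.9400i)/93.32

0.0075 + 0.3101i


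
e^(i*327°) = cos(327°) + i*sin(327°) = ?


cos(327°) = 0.8387
sin(327°) = -0.5446

e^(i*327°) = 0.8387 - 0.5446i


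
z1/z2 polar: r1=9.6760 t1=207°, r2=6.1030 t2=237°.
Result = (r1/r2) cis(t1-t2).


r = 9.6760 / 6.1030 = 1.5854
theta = 207° - 237° = -30° = 330° (mod 360)

1.5854 cis(330°)


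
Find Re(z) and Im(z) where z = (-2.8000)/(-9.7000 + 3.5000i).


Multiply by conjugate: (-2.8000)(-9.7000 - 3.5000i) / ((-9.7)^2 + 3.5^2)
Numerator real = -2.8*(-9.7) + 0*3.5 = 27.16
Numerator imag = 0*(-9.7) - (-2.8)*3.5 = 9.8
Denominator = 106.34
Re(z) = 27.16/106.34 = 0.2554
Im(z) = 9.8/106.34 = 0.0922

Re(z) = 0.2554, Im(z) = 0.0922


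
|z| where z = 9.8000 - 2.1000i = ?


|z| = sqrt(9.8^2 + (-2.1)^2) = sqrt(96.04 + 4.41) = sqrt(100.45) = 10.0225

|z| = 10.0225


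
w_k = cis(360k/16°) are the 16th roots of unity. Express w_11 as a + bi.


Angle = 360*11/16 = 247.5°
a = cos(247.5°) = -0.3827
b = sin(247.5°) = -0.9239

-0.3827 - 0.9239i


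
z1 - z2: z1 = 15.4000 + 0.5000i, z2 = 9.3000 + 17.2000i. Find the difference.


Real: 15.4 - 9.3 = 6.1
Imag: 0.5 - 17.2 = -16.7

6.1000 - 16.7000i


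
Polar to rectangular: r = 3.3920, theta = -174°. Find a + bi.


a = 3.3920*cos(-174°) = 3.3920*(-0.99452) = -3.3734
b = 3.3920*sin(-174°) = 3.3920*(-0.10453) = -0.3546

-3.3734 - 0.3546i


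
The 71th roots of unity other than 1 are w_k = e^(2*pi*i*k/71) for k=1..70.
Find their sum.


With w = e^(2*pi*i/71), all 71 of the 71th roots of unity w^0 = 1, w, ..., w^(70) sum to 0: 1 + w + ... + w^(70) = (1 - w^71)/(1 - w) = 0 since w^71 = 1, w ≠ 1.
Removing the root 1: w + w^2 + ... + w^(70) = 0 - 1 = -1

Sum = -1


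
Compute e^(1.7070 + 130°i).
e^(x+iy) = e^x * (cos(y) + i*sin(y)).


e^1.7070 = 5.5124
cos(130°) = -0.64279
sin(130°) = 0.76604
Real = 5.5124*(-0.64279) = -3.5433
Imag = 5.5124*0.76604 = 4.2227

-3.5433 + 4.2227i


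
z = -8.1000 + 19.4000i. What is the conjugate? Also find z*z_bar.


z_bar = -8.1000 - 19.4000i
z*z_bar = (-8.1)^2 + 19.4^2 = 65.61 + 376.36 = 441.97

z_bar = -8.1000 - 19.4000i, z*z_bar = 441.97


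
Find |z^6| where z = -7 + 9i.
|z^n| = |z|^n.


|z| = sqrt(49+81) = sqrt(130) = 11.4018
|z^6| = |z|^6 = (sqrt(130))^6 = 130^3 = 2197000

|z^6| = 2197000


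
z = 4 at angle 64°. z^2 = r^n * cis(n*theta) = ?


r^2 = 4^2 = 16
n*theta = 2*64° = 128° = 128° (mod 360)
a = 16*cos(128°) = -9.8506
b = 16*sin(128°) = 12.6082

16 cis(128°) = -9.8506 + 12.6082i


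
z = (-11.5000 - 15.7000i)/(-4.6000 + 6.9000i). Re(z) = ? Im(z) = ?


Multiply by conjugate: (-11.5000 - 15.7000i)(-4.6000 - 6.9000i) / ((-4.6)^2 + 6.9^2)
Numerator real = -11.5*(-4.6) - (15.7)*6.9 = -55.43
Numerator imag = -15.7*(-4.6) - (-11.5)*6.9 = 151.57
Denominator = 68.77
Re(z) = -55.43/68.77 = -0.8060
Im(z) = 151.57/68.77 = 2.2040

Re(z) = -0.8060, Im(z) = 2.2040


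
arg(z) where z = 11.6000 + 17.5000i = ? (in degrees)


Re = 11.6, Im = 17.5
arg = atan2(17.5, 11.6) = 56.4613 degrees

arg(z) = 56.4613 degrees


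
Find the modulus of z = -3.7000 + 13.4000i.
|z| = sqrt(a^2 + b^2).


|z| = sqrt((-3.7)^2 + 13.4^2) = sqrt(13.69 + 179.56) = sqrt(193.25) = 13.9014

|z| = 13.9014


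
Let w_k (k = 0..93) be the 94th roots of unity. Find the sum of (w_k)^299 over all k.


The roots are w_k = w^k with w = e^(2*pi*i/94), and (w^k)^299 = (w^299)^k.
So S = 1 + u + u^2 + ... + u^(93) with u = w^299.
299 = 3*94 + 17, so 299 is not a multiple of 94: u = (w^94)^3 * w^17 = w^17 ≠ 1 (w is a primitive 94th root), while u^94 = (w^94)^299 = 1.
Geometric series: S = (1 - u^94)/(1 - u) = (1 - 1)/(1 - u) = 0

S = 0


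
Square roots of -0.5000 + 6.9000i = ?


|z| = sqrt(0.25+47.61) = 6.9181
sqrt((|z|+a)/2) = sqrt((6.9181+(-0.5))/2) = sqrt(3.2090) = 1.7914
sqrt((|z|-a)/2) = sqrt((6.9181-(-0.5))/2) = sqrt(3.7090) = 1.9259

±(1.7914 + 1.9259i) i.e. 1.7914 + 1.9259i and -1.7914 - 1.9259i


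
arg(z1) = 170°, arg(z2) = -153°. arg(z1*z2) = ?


arg(z1*z2) = 170° - 153° = 17°
Normalized to (-180°, 180°]: 17°

17°


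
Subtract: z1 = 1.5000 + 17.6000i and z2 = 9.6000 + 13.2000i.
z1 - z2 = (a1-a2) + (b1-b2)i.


Real: 1.5 - 9.6 = -8.1
Imag: 17.6 - 13.2 = 4.4

-8.1000 + 4.4000i


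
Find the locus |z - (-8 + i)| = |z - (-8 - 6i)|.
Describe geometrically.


Equal distances means the locus is the perpendicular bisector of z1 and z2.
Midpoint = ((-8+(-8))/2, (1+(-6))/2) = (-8.0000, -2.5000)

Perpendicular bisector through (-8.0000, -2.5000)


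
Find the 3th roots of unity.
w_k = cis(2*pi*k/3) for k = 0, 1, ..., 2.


The 3th roots of unity are cis(360k/3°) for k=0..2
Angle step = 360/3 = 120°
Primitive root: cis(120°)
Primitive root = -0.5000 + 0.8660i

3 roots at angles: 0°, 120°, 240°


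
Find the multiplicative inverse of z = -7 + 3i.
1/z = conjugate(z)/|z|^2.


|z|^2 = 49+9 = 58
1/z = (-7 - 3i)/58

1/z = -0.1207 - 0.0517i


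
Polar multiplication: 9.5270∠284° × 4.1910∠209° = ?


r = 9.5270 * 4.1910 = 39.9277
theta = 284° + 209° = 493° = 133° (mod 360)

39.9277 cis(133°)


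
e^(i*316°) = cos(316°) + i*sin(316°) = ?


cos(316°) = 0.7193
sin(316°) = -0.6947

e^(i*316°) = 0.7193 - 0.6947i


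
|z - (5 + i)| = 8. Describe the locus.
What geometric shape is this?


|z - z0| = r is a circle with center z0 and radius r.
Center = (5, 1), radius = 8

Circle with center (5, 1) and radius 8


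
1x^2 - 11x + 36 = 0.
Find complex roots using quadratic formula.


disc = (-11)^2 - 4*1*36 = 121 - 144 = -23
sqrt(|disc|) = sqrt(23) = 4.7958
Real part = 11/(2*1) = 5.5000
Imag part = 4.7958/(2*1) = 2.3979

5.5000 ± 2.3979i


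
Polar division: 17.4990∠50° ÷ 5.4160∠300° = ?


r = 17.4990 / 5.4160 = 3.2310
theta = 50° - 300° = -250° = 110° (mod 360)

3.2310 cis(110°)


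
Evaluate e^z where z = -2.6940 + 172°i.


e^-2.6940 = 0.06761
cos(172°) = -0.9903
sin(172°) = 0.1392
Real = 0.06761*(-0.9903) = -0.0670
Imag = 0.06761*0.1392 = 0.0094

-0.0670 + 0.0094i


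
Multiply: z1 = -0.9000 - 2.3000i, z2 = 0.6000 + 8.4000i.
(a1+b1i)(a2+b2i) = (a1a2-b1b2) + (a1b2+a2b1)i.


Real = -0.9*0.6 - (-2.3)*8.4 = -0.54 - (-19.32) = 18.78
Imag = -0.9*8.4 + 0.6*(-2.3) = -7.56 - (1.38) = -8.94

18.7800 - 8.9400i


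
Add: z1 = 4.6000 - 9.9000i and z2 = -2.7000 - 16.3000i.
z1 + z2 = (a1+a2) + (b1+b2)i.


Real: 4.6 - 2.7 = 1.9
Imag: -9.9 - 16.3 = -26.2

1.9000 - 26.2000i


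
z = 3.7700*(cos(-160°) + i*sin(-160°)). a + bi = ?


a = 3.7700*cos(-160°) = 3.7700*(-0.93969) = -3.5426
b = 3.7700*sin(-160°) = 3.7700*(-0.34202) = -1.2894

-3.5426 - 1.2894i


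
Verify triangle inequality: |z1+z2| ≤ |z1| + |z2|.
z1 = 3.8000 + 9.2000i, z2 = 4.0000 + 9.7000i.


|z1| = sqrt(3.8^2 + 9.2^2) = sqrt(99.08) = 9.9539
|z2| = sqrt(4^2 + 9.7^2) = sqrt(110.09) = 10.4924
z1+z2 = 7.8000 + 18.9000i
|z1+z2| = sqrt(418.05) = 20.4463
|z1|+|z2| = 9.9539 + 10.4924 = 20.4463

|z1+z2| = 20.4463 ≤ |z1|+|z2| = 20.4463 (verified)


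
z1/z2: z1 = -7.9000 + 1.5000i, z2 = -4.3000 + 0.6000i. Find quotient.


Conjugate of z2 = -4.3000 - 0.6000i
Numerator: (-7.9000 + 1.5000i)(-4.3000 - 0.6000i) = 34.8700 - 1.7100i
Denominator: (-4.3)^2 + 0.6^2 = 18.85
Result = (34.8700 - 1.7100i)/18.85

1.8499 - 0.0907i


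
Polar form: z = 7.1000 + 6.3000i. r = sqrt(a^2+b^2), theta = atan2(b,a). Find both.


r = sqrt(50.41+39.69) = sqrt(90.1) = 9.4921
theta = atan2(6.3, 7.1) = 41.5834 degrees

r = 9.4921, theta = 41.5834 degrees


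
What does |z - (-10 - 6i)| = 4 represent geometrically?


|z - z0| = r is a circle with center z0 and radius r.
Center = (-10, -6), radius = 4

Circle with center (-10, -6) and radius 4


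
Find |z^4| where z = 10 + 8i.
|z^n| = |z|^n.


|z| = sqrt(100+64) = sqrt(164) = 12.8062
|z^4| = |z|^4 = (sqrt(164))^4 = 164^2 = 26896

|z^4| = 26896


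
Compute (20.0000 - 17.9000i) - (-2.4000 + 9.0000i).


Real: 20 + 2.4 = 22.4
Imag: -17.9 - 9 = -26.9

22.4000 - 26.9000i


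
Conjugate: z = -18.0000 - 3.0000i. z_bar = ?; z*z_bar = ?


z_bar = -18.0000 + 3.0000i
z*z_bar = (-18)^2 + (-3)^2 = 324 + 9 = 333

z_bar = -18.0000 + 3.0000i, z*z_bar = 333


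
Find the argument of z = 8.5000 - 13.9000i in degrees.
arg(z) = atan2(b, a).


Re = 8.5, Im = -13.9
arg = atan2(-13.9, 8.5) = -58.5538 degrees

arg(z) = -58.5538 degrees


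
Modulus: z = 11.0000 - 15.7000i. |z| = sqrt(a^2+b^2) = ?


|z| = sqrt(11^2 + (-15.7)^2) = sqrt(121 + 246.49) = sqrt(367.49) = 19.1700

|z| = 19.1700


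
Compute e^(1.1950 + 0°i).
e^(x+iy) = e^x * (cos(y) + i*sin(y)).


e^1.1950 = 3.3036
cos(0°) = 1
sin(0°) = 0
Real = 3.3036*1 = 3.3036
Imag = 3.3036*0 = 0

3.3036 + 0i


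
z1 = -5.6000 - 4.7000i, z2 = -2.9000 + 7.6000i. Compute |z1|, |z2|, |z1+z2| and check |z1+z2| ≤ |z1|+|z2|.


|z1| = sqrt((-5.6)^2 + (-4.7)^2) = sqrt(53.45) = 7.3110
|z2| = sqrt((-2.9)^2 + 7.6^2) = sqrt(66.17) = 8.1345
z1+z2 = -8.5000 + 2.9000i
|z1+z2| = sqrt(80.66) = 8.9811
|z1|+|z2| = 7.3110 + 8.1345 = 15.4455

|z1+z2| = 8.9811 ≤ |z1|+|z2| = 15.4455 (verified)


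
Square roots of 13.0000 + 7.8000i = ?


|z| = sqrt(169+60.84) = 15.1605
sqrt((|z|+a)/2) = sqrt((15.1605+13)/2) = sqrt(14.0802) = 3.7524
sqrt((|z|-a)/2) = sqrt((15.1605-13)/2) = sqrt(1.0802) = 1.0393

±(3.7524 + 1.0393i) i.e. 3.7524 + 1.0393i and -3.7524 - 1.0393i


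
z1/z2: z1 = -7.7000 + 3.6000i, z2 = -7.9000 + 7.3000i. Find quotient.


Conjugate of z2 = -7.9000 - 7.3000i
Numerator: (-7.7000 + 3.6000i)(-7.9000 - 7.3000i) = 87.1100 + 27.7700i
Denominator: (-7.9)^2 + 7.3^2 = 115.7
Result = (87.1100 + 27.7700i)/115.7

0.7529 + 0.2400i


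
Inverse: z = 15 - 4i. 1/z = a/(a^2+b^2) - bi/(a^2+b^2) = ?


|z|^2 = 225+16 = 241
1/z = (15 + 4i)/241

1/z = 0.0622 + 0.0166i


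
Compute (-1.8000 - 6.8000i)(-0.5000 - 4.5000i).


Real = -1.8*(-0.5) - (-6.8)*(-4.5) = 0.9 - 30.6 = -29.7
Imag = -1.8*(-4.5) - (0.5)*(-6.8) = 8.1 + 3.4 = 11.5

-29.7000 + 11.5000i


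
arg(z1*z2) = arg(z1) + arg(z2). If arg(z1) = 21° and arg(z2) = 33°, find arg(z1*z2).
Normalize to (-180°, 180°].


arg(z1*z2) = 21° + 33° = 54°
Normalized to (-180°, 180°]: 54°

54°


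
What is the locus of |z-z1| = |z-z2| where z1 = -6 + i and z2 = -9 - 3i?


Equal distances means the locus is the perpendicular bisector of z1 and z2.
Midpoint = ((-6+(-9))/2, (1+(-3))/2) = (-7.5000, -1.0000)

Perpendicular bisector through (-7.5000, -1.0000)


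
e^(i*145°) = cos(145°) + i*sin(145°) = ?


cos(145°) = -0.8192
sin(145°) = 0.5736

e^(i*145°) = -0.8192 + 0.5736i


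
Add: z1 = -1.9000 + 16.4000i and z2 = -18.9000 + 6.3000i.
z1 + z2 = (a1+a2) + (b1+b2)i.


Real: -1.9 - 18.9 = -20.8
Imag: 16.4 + 6.3 = 22.7

-20.8000 + 22.7000i


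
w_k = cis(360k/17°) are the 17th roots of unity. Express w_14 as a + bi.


Angle = 360*14/17 = 296.4706°
a = cos(296.4706°) = 0.4457
b = sin(296.4706°) = -0.8952

0.4457 - 0.8952i


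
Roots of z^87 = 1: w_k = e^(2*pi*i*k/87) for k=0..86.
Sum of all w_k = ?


The sum of all 87th roots of unity is 0.
Geometric series: (1 - w^87)/(1 - w) = (1-1)/(1-w) = 0 since w^87 = 1, w ≠ 1.
Alternatively: coefficient of z^86 in z^87 - 1 is 0.

0


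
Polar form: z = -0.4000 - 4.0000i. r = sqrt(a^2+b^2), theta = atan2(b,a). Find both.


r = sqrt(0.16+16) = sqrt(16.16) = 4.0200
theta = atan2(-4, -0.4) = -95.7106 degrees

r = 4.0200, theta = -95.7106 degrees


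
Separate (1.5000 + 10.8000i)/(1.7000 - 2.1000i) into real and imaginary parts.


Multiply by conjugate: (1.5000 + 10.8000i)(1.7000 + 2.1000i) / (1.7^2 + (-2.1)^2)
Numerator real = 1.5*1.7 + 10.8*(-2.1) = -20.13
Numerator imag = 10.8*1.7 - 1.5*(-2.1) = 21.51
Denominator = 7.3
Re(z) = -20.13/7.3 = -2.7575
Im(z) = 21.51/7.3 = 2.9466

Re(z) = -2.7575, Im(z) = 2.9466


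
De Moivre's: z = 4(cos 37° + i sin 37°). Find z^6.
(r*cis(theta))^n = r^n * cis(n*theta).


r^6 = 4^6 = 4096
n*theta = 6*37° = 222° = 222° (mod 360)
a = 4096*cos(222°) = -3043.9212
b = 4096*sin(222°) = -2740.7590

4096 cis(222°) = -3043.9212 - 2740.7590i


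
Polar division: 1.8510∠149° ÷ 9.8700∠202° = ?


r = 1.8510 / 9.8700 = 0.1875
theta = 149° - 202° = -53° = 307° (mod 360)

0.1875 cis(307°)


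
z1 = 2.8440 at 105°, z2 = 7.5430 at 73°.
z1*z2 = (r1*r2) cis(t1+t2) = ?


r = 2.8440 * 7.5430 = 21.4523
theta = 105° + 73° = 178° = 178° (mod 360)

21.4523 cis(178°)


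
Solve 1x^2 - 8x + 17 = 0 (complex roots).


disc = (-8)^2 - 4*1*17 = 64 - 68 = -4
sqrt(|disc|) = sqrt(4) = 2.0000
Real part = 8/(2*1) = 4.0000
Imag part = 2.0000/(2*1) = 1.0000

4.0000 ± 1.0000i


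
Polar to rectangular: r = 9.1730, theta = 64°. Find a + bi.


a = 9.1730*cos(64°) = 9.1730*0.43837 = 4.0212
b = 9.1730*sin(64°) = 9.1730*0.89879 = 8.2446

4.0212 + 8.2446i


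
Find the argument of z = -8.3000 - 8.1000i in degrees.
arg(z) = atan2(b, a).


Re = -8.3, Im = -8.1
arg = atan2(-8.1, -8.3) = -135.6987 degrees

arg(z) = -135.6987 degrees


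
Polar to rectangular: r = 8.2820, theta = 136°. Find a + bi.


a = 8.2820*cos(136°) = 8.2820*(-0.71934) = -5.9576
b = 8.2820*sin(136°) = 8.2820*0.69466 = 5.7532

-5.9576 + 5.7532i


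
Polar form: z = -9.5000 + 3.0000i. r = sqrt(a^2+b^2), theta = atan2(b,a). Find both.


r = sqrt(90.25+9) = sqrt(99.25) = 9.9624
theta = atan2(3, -9.5) = 162.4744 degrees

r = 9.9624, theta = 162.4744 degrees


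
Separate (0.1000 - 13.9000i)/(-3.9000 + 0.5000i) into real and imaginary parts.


Multiply by conjugate: (0.1000 - 13.9000i)(-3.9000 - 0.5000i) / ((-3.9)^2 + 0.5^2)
Numerator real = 0.1*(-3.9) - (13.9)*0.5 = -7.34
Numerator imag = -13.9*(-3.9) - 0.1*0.5 = 54.16
Denominator = 15.46
Re(z) = -7.34/15.46 = -0.4748
Im(z) = 54.16/15.46 = 3.5032

Re(z) = -0.4748, Im(z) = 3.5032


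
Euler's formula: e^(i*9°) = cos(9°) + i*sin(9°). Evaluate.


cos(9°) = 0.9877
sin(9°) = 0.1564

e^(i*9°) = 0.9877 + 0.1564i


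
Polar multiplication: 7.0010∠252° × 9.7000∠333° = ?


r = 7.0010 * 9.7000 = 67.9097
theta = 252° + 333° = 585° = 225° (mod 360)

67.9097 cis(225°)


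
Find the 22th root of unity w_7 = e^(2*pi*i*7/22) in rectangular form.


Angle = 360*7/22 = 114.5455°
a = cos(114.5455°) = -0.4154
b = sin(114.5455°) = 0.9096

-0.4154 + 0.9096i


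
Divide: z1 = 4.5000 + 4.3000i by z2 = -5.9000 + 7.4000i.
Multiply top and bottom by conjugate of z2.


Conjugate of z2 = -5.9000 - 7.4000i
Numerator: (4.5000 + 4.3000i)(-5.9000 - 7.4000i) = 5.2700 - 58.6700i
Denominator: (-5.9)^2 + 7.4^2 = 89.57
Result = (5.2700 - 58.6700i)/89.57

0.0588 - 0.6550i


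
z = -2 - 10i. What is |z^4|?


|z| = sqrt(4+100) = sqrt(104) = 10.1980
|z^4| = |z|^4 = (sqrt(104))^4 = 104^2 = 10816

|z^4| = 10816


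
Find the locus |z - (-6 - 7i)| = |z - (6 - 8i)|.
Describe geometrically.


Equal distances means the locus is the perpendicular bisector of z1 and z2.
Midpoint = ((-6+6)/2, (-7+(-8))/2) = (0, -7.5000)

Perpendicular bisector through (0, -7.5000)


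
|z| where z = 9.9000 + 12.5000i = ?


|z| = sqrt(9.9^2 + 12.5^2) = sqrt(98.01 + 156.25) = sqrt(254.26) = 15.9455

|z| = 15.9455


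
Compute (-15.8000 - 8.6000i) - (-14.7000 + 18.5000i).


Real: -15.8 + 14.7 = -1.1
Imag: -8.6 - 18.5 = -27.1

-1.1000 - 27.1000i


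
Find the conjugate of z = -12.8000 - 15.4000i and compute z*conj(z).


z_bar = -12.8000 + 15.4000i
z*z_bar = (-12.8)^2 + (-15.4)^2 = 163.84 + 237.16 = 401

z_bar = -12.8000 + 15.4000i, z*z_bar = 401


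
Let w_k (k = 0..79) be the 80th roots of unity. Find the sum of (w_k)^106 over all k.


The roots are w_k = w^k with w = e^(2*pi*i/80), and (w^k)^106 = (w^106)^k.
So S = 1 + u + u^2 + ... + u^(79) with u = w^106.
106 = 1*80 + 26, so 106 is not a multiple of 80: u = (w^80)^1 * w^26 = w^26 ≠ 1 (w is a primitive 80th root), while u^80 = (w^80)^106 = 1.
Geometric series: S = (1 - u^80)/(1 - u) = (1 - 1)/(1 - u) = 0

S = 0


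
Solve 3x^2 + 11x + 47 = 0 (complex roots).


disc = 11^2 - 4*3*47 = 121 - 564 = -443
sqrt(|disc|) = sqrt(443) = 21.0476
Real part = -11/(2*3) = -1.8333
Imag part = 21.0476/(2*3) = 3.5079

-1.8333 ± 3.5079i


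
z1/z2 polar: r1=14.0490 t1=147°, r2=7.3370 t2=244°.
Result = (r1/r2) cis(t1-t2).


r = 14.0490 / 7.3370 = 1.9148
theta = 147° - 244° = -97° = 263° (mod 360)

1.9148 cis(263°)


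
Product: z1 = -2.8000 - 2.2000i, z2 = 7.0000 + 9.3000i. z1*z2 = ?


Real = -2.8*7 - (-2.2)*9.3 = -19.6 - (-20.46) = 0.86
Imag = -2.8*9.3 + 7*(-2.2) = -26.04 - (15.4) = -41.44

0.8600 - 41.4400i


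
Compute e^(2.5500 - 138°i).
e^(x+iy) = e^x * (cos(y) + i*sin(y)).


e^2.5500 = 12.8071
cos(-138°) = -0.74314
sin(-138°) = -0.66913
Real = 12.8071*(-0.74314) = -9.5175
Imag = 12.8071*(-0.66913) = -8.5696

-9.5175 - 8.5696i


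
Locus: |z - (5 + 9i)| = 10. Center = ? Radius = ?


|z - z0| = r is a circle with center z0 and radius r.
Center = (5, 9), radius = 10

Circle with center (5, 9) and radius 10


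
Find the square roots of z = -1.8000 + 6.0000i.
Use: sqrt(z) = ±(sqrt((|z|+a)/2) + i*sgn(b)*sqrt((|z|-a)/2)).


|z| = sqrt(3.24+36) = 6.2642
sqrt((|z|+a)/2) = sqrt((6.2642+(-1.8))/2) = sqrt(2.2321) = 1.4940
sqrt((|z|-a)/2) = sqrt((6.2642-(-1.8))/2) = sqrt(4.0321) = 2.0080

±(1.4940 + 2.0080i) i.e. 1.4940 + 2.0080i and -1.4940 - 2.0080i


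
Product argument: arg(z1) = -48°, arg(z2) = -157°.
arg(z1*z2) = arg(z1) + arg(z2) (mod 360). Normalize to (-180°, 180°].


arg(z1*z2) = -48° - 157° = -205°
Normalized to (-180°, 180°]: 155°

155°


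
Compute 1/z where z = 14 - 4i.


|z|^2 = 196+16 = 212
1/z = (14 + 4i)/212

1/z = 0.0660 + 0.0189i


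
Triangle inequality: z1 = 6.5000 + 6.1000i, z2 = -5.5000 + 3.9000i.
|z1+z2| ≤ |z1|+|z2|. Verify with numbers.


|z1| = sqrt(6.5^2 + 6.1^2) = sqrt(79.46) = 8.9140
|z2| = sqrt((-5.5)^2 + 3.9^2) = sqrt(45.46) = 6.7424
z1+z2 = 1.0000 + 10.0000i
|z1+z2| = sqrt(101) = 10.0499
|z1|+|z2| = 8.9140 + 6.7424 = 15.6564

|z1+z2| = 10.0499 ≤ |z1|+|z2| = 15.6564 (verified)


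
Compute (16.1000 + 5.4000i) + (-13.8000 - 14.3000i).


Real: 16.1 - 13.8 = 2.3
Imag: 5.4 - 14.3 = -8.9

2.3000 - 8.9000i


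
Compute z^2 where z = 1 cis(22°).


r^2 = 1^2 = 1
n*theta = 2*22° = 44° = 44° (mod 360)
a = 1*cos(44°) = 0.7193
b = 1*sin(44°) = 0.6947

1 cis(44°) = 0.7193 + 0.6947i


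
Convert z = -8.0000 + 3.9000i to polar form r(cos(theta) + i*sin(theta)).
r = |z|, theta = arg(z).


r = sqrt(64+15.21) = sqrt(79.21) = 8.9000
theta = atan2(3.9, -8) = 154.0108 degrees

r = 8.9000, theta = 154.0108 degrees


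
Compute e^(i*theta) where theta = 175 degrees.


cos(175°) = -0.9962
sin(175°) = 0.0872

e^(i*175°) = -0.9962 + 0.0872i


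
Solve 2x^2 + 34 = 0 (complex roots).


disc = 0^2 - 4*2*34 = 0 - 272 = -272
sqrt(|disc|) = sqrt(272) = 16.4924
Real part = 0/(2*2) = 0
Imag part = 16.4924/(2*2) = 4.1231

0 ± 4.1231i


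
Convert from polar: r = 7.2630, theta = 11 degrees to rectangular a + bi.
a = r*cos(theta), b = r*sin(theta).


a = 7.2630*cos(11°) = 7.2630*0.98163 = 7.1296
b = 7.2630*sin(11°) = 7.2630*0.1908 = 1.3858

7.1296 + 1.3858i


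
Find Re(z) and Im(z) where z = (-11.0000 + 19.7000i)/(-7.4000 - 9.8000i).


Multiply by conjugate: (-11.0000 + 19.7000i)(-7.4000 + 9.8000i) / ((-7.4)^2 + (-9.8)^2)
Numerator real = -11*(-7.4) + 19.7*(-9.8) = -111.66
Numerator imag = 19.7*(-7.4) - (-11)*(-9.8) = -253.58
Denominator = 150.8
Re(z) = -111.66/150.8 = -0.7405
Im(z) = -253.58/150.8 = -1.6816

Re(z) = -0.7405, Im(z) = -1.6816


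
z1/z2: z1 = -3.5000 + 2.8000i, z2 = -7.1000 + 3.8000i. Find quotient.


Conjugate of z2 = -7.1000 - 3.8000i
Numerator: (-3.5000 + 2.8000i)(-7.1000 - 3.8000i) = 35.4900 - 6.5800i
Denominator: (-7.1)^2 + 3.8^2 = 64.85
Result = (35.4900 - 6.5800i)/64.85

0.5473 - 0.1015i


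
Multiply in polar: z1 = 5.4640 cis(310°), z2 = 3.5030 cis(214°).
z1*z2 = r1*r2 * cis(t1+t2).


r = 5.4640 * 3.5030 = 19.1404
theta = 310° + 214° = 524° = 164° (mod 360)

19.1404 cis(164°)


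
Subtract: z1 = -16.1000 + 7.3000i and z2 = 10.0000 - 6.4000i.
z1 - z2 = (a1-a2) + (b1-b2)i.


Real: -16.1 - 10 = -26.1
Imag: 7.3 + 6.4 = 13.7

-26.1000 + 13.7000i


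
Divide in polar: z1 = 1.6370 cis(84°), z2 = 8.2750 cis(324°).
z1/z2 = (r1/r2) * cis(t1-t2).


r = 1.6370 / 8.2750 = 0.1978
theta = 84° - 324° = -240° = 120° (mod 360)

0.1978 cis(120°)


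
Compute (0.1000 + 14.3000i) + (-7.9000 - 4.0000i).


Real: 0.1 - 7.9 = -7.8
Imag: 14.3 - 4 = 10.3

-7.8000 + 10.3000i


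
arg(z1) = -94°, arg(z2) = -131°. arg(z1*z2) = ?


arg(z1*z2) = -94° - 131° = -225°
Normalized to (-180°, 180°]: 135°

135°


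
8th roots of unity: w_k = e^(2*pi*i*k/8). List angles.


The 8th roots of unity are cis(360k/8°) for k=0..7
Angle step = 360/8 = 45°
Primitive root: cis(45°)
Primitive root = 0.7071 + 0.7071i

8 roots at angles: 0°, 45°, 90°, 135°, 180°, 225°, 270°, 315°


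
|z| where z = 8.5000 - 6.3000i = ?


|z| = sqrt(8.5^2 + (-6.3)^2) = sqrt(72.25 + 39.69) = sqrt(111.94) = 10.5802

|z| = 10.5802


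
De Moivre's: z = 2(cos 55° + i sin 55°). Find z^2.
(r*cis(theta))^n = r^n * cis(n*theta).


r^2 = 2^2 = 4
n*theta = 2*55° = 110° = 110° (mod 360)
a = 4*cos(110°) = -1.3681
b = 4*sin(110°) = 3.7588

4 cis(110°) = -1.3681 + 3.7588i


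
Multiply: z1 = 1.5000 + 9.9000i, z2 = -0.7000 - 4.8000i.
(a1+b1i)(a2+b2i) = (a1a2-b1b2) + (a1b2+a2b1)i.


Real = 1.5*(-0.7) - 9.9*(-4.8) = -1.05 - (-47.52) = 46.47
Imag = 1.5*(-4.8) - (0.7)*9.9 = -7.2 - (6.93) = -14.13

46.4700 - 14.1300i


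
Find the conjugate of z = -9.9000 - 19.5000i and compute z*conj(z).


z_bar = -9.9000 + 19.5000i
z*z_bar = (-9.9)^2 + (-19.5)^2 = 98.01 + 380.25 = 478.26

z_bar = -9.9000 + 19.5000i, z*z_bar = 478.26


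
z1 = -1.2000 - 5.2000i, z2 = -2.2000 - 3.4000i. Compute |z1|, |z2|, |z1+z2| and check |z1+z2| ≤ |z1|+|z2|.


|z1| = sqrt((-1.2)^2 + (-5.2)^2) = sqrt(28.48) = 5.3367
|z2| = sqrt((-2.2)^2 + (-3.4)^2) = sqrt(16.4) = 4.0497
z1+z2 = -3.4000 - 8.6000i
|z1+z2| = sqrt(85.52) = 9.2477
|z1|+|z2| = 5.3367 + 4.0497 = 9.3864

|z1+z2| = 9.2477 ≤ |z1|+|z2| = 9.3864 (verified)


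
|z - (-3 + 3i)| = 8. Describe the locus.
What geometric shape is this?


|z - z0| = r is a circle with center z0 and radius r.
Center = (-3, 3), radius = 8

Circle with center (-3, 3) and radius 8


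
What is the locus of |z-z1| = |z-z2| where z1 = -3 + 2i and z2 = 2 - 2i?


Equal distances means the locus is the perpendicular bisector of z1 and z2.
Midpoint = ((-3+2)/2, (2+(-2))/2) = (-0.5000, 0)

Perpendicular bisector through (-0.5000, 0)


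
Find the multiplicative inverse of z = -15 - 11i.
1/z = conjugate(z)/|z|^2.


|z|^2 = 225+121 = 346
1/z = (-15 + 11i)/346

1/z = -0.0434 + 0.0318i


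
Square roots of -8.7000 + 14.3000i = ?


|z| = sqrt(75.69+204.49) = 16.7386
sqrt((|z|+a)/2) = sqrt((16.7386+(-8.7))/2) = sqrt(4.0193) = 2.0048
sqrt((|z|-a)/2) = sqrt((16.7386-(-8.7))/2) = sqrt(12.7193) = 3.5664

±(2.0048 + 3.5664i) i.e. 2.0048 + 3.5664i and -2.0048 - 3.5664i


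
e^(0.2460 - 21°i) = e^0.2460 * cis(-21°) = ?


e^0.2460 = 1.2789
cos(-21°) = 0.9336
sin(-21°) = -0.35837
Real = 1.2789*0.9336 = 1.1940
Imag = 1.2789*(-0.35837) = -0.4583

1.1940 - 0.4583i


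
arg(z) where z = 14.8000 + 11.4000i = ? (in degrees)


Re = 14.8, Im = 11.4
arg = atan2(11.4, 14.8) = 37.6060 degrees

arg(z) = 37.6060 degrees


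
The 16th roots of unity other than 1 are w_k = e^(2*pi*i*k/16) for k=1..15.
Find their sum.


With w = e^(2*pi*i/16), all 16 of the 16th roots of unity w^0 = 1, w, ..., w^(15) sum to 0: 1 + w + ... + w^(15) = (1 - w^16)/(1 - w) = 0 since w^16 = 1, w ≠ 1.
Removing the root 1: w + w^2 + ... + w^(15) = 0 - 1 = -1

Sum = -1


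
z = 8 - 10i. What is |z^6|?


|z| = sqrt(64+100) = sqrt(164) = 12.8062
|z^6| = |z|^6 = (sqrt(164))^6 = 164^3 = 4410944

|z^6| = 4410944


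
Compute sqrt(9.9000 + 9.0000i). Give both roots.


|z| = sqrt(98.01+81) = 13.3795
sqrt((|z|+a)/2) = sqrt((13.3795+9.9)/2) = sqrt(11.6397) = 3.4117
sqrt((|z|-a)/2) = sqrt((13.3795-9.9)/2) = sqrt(1.7397) = 1.3190

±(3.4117 + 1.3190i) i.e. 3.4117 + 1.3190i and -3.4117 - 1.3190i


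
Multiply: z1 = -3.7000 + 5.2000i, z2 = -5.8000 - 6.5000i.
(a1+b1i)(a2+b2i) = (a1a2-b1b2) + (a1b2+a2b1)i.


Real = -3.7*(-5.8) - 5.2*(-6.5) = 21.46 - (-33.8) = 55.26
Imag = -3.7*(-6.5) - (5.8)*5.2 = 24.05 - (30.16) = -6.11

55.2600 - 6.1100i


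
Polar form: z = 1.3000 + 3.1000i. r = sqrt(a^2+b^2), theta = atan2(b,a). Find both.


r = sqrt(1.69+9.61) = sqrt(11.3) = 3.3615
theta = atan2(3.1, 1.3) = 67.2490 degrees

r = 3.3615, theta = 67.2490 degrees


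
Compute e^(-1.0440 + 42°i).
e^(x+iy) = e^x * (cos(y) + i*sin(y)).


e^-1.0440 = 0.35204
cos(42°) = 0.7431
sin(42°) = 0.66913
Real = 0.35204*0.7431 = 0.2616
Imag = 0.35204*0.66913 = 0.2356

0.2616 + 0.2356i


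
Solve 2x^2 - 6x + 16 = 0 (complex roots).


disc = (-6)^2 - 4*2*16 = 36 - 128 = -92
sqrt(|disc|) = sqrt(92) = 9.5917
Real part = 6/(2*2) = 1.5000
Imag part = 9.5917/(2*2) = 2.3979

1.5000 ± 2.3979i


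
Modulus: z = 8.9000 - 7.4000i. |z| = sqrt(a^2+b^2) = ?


|z| = sqrt(8.9^2 + (-7.4)^2) = sqrt(79.21 + 54.76) = sqrt(133.97) = 11.5745

|z| = 11.5745


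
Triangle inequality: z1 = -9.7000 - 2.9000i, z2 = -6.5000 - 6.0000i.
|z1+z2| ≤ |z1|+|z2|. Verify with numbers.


|z1| = sqrt((-9.7)^2 + (-2.9)^2) = sqrt(102.5) = 10.1242
|z2| = sqrt((-6.5)^2 + (-6)^2) = sqrt(78.25) = 8.8459
z1+z2 = -16.2000 - 8.9000i
|z1+z2| = sqrt(341.65) = 18.4838
|z1|+|z2| = 10.1242 + 8.8459 = 18.9701

|z1+z2| = 18.4838 ≤ |z1|+|z2| = 18.9701 (verified)


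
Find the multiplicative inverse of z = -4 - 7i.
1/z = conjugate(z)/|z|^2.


|z|^2 = 16+49 = 65
1/z = (-4 + 7i)/65

1/z = -0.0615 + 0.1077i


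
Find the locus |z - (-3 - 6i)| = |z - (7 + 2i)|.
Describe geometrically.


Equal distances means the locus is the perpendicular bisector of z1 and z2.
Midpoint = ((-3+7)/2, (-6+2)/2) = (2.0000, -2.0000)

Perpendicular bisector through (2.0000, -2.0000)


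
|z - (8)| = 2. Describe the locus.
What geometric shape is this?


|z - z0| = r is a circle with center z0 and radius r.
Center = (8, 0), radius = 2

Circle with center (8, 0) and radius 2


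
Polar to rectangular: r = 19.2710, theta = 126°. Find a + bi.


a = 19.2710*cos(126°) = 19.2710*(-0.587785) = -11.3272
b = 19.2710*sin(126°) = 19.2710*0.80902 = 15.5906

-11.3272 + 15.5906i


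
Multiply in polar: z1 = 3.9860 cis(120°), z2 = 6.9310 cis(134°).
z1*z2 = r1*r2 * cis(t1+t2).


r = 3.9860 * 6.9310 = 27.6270
theta = 120° + 134° = 254° = 254° (mod 360)

27.6270 cis(254°)
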